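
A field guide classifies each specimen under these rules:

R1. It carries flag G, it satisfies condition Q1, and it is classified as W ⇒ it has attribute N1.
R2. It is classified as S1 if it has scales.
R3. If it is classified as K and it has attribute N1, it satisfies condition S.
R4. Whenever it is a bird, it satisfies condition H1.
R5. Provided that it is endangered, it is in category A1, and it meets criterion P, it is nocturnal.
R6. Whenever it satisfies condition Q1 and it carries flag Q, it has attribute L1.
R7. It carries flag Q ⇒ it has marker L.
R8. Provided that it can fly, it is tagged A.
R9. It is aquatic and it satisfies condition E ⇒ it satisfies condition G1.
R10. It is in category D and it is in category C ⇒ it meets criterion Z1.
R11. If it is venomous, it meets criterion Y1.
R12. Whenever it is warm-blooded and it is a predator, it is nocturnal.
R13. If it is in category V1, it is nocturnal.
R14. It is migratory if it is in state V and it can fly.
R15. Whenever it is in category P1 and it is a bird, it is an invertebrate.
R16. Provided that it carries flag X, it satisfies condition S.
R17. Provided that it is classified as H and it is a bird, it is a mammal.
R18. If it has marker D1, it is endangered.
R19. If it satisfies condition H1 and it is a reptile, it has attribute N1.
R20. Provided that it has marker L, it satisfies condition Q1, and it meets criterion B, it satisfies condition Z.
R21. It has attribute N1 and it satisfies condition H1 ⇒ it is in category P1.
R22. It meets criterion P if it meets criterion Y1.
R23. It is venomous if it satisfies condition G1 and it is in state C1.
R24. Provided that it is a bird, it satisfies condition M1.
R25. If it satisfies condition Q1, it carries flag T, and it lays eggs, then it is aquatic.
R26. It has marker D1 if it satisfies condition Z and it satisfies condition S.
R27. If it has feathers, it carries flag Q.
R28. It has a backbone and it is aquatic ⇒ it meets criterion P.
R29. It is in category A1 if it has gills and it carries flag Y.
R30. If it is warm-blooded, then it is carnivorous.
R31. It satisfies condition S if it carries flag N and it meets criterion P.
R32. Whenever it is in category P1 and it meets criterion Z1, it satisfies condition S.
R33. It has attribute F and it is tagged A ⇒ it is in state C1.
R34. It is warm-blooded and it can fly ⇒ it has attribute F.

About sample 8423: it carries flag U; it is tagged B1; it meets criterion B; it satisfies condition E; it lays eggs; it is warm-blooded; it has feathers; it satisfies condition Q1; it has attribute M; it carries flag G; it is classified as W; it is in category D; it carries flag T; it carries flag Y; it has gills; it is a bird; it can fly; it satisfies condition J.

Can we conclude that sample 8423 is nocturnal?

No

Forward chaining from the given facts derives: has attribute N1, satisfies condition H1, is tagged A, is in category P1, satisfies condition M1, is aquatic, carries flag Q, is in category A1, is carnivorous, has attribute F, has attribute L1, has marker L, satisfies condition G1, is an invertebrate, satisfies condition Z, is in state C1, is venomous, meets criterion Y1, meets criterion P.
Rules concluding "it is nocturnal": R5 needs "it is endangered"; R12 needs "it is a predator"; R13 needs "it is in category V1" — none of these are established.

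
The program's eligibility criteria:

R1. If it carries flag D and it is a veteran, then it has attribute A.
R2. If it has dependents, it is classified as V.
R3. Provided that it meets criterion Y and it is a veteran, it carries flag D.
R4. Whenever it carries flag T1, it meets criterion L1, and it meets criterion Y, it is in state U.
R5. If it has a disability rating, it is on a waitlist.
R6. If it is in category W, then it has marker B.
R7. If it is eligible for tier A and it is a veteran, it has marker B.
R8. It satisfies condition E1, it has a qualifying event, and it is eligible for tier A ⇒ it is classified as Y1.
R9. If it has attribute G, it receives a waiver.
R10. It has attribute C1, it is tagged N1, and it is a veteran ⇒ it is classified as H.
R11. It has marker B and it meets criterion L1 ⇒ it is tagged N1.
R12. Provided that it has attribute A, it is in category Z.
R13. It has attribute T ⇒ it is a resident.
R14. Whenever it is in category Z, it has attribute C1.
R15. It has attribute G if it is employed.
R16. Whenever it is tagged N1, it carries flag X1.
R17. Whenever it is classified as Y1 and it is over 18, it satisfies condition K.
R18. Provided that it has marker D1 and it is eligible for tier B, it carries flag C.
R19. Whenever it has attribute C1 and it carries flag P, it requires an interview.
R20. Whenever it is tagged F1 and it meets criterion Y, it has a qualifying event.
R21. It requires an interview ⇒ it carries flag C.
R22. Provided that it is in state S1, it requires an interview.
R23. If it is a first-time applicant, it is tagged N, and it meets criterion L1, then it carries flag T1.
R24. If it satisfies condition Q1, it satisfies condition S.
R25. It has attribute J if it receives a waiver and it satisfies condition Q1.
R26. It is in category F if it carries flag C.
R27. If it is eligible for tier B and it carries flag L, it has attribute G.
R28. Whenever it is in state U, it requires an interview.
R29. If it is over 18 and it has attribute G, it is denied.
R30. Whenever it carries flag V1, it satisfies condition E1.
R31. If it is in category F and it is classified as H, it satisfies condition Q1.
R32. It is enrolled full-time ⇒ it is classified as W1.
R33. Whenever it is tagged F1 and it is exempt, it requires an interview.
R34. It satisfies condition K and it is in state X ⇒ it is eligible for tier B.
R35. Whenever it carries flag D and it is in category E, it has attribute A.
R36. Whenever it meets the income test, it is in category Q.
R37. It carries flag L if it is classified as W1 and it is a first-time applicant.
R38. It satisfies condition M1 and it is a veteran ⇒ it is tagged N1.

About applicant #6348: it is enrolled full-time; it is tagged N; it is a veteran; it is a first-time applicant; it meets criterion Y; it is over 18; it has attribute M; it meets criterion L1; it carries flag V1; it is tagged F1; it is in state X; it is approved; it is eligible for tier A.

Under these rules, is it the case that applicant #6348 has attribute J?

Yes

By R3 (it meets criterion Y, it is a veteran): it carries flag D.
By R7 (it is eligible for tier A, it is a veteran): it has marker B.
By R11 (it has marker B, it meets criterion L1): it is tagged N1.
By R20 (it is tagged F1, it meets criterion Y): it has a qualifying event.
By R23 (it is a first-time applicant, it is tagged N, it meets criterion L1): it carries flag T1.
By R30 (it carries flag V1): it satisfies condition E1.
By R32 (it is enrolled full-time): it is classified as W1.
By R37 (it is classified as W1, it is a first-time applicant): it carries flag L.
By R1 (it carries flag D, it is a veteran): it has attribute A.
By R4 (it carries flag T1, it meets criterion L1, it meets criterion Y): it is in state U.
By R8 (it satisfies condition E1, it has a qualifying event, it is eligible for tier A): it is classified as Y1.
By R12 (it has attribute A): it is in category Z.
By R14 (it is in category Z): it has attribute C1.
By R17 (it is classified as Y1, it is over 18): it satisfies condition K.
By R28 (it is in state U): it requires an interview.
By R34 (it satisfies condition K, it is in state X): it is eligible for tier B.
By R10 (it has attribute C1, it is tagged N1, it is a veteran): it is classified as H.
By R21 (it requires an interview): it carries flag C.
By R26 (it carries flag C): it is in category F.
By R27 (it is eligible for tier B, it carries flag L): it has attribute G.
By R31 (it is in category F, it is classified as H): it satisfies condition Q1.
By R9 (it has attribute G): it receives a waiver.
By R25 (it receives a waiver, it satisfies condition Q1): it has attribute J.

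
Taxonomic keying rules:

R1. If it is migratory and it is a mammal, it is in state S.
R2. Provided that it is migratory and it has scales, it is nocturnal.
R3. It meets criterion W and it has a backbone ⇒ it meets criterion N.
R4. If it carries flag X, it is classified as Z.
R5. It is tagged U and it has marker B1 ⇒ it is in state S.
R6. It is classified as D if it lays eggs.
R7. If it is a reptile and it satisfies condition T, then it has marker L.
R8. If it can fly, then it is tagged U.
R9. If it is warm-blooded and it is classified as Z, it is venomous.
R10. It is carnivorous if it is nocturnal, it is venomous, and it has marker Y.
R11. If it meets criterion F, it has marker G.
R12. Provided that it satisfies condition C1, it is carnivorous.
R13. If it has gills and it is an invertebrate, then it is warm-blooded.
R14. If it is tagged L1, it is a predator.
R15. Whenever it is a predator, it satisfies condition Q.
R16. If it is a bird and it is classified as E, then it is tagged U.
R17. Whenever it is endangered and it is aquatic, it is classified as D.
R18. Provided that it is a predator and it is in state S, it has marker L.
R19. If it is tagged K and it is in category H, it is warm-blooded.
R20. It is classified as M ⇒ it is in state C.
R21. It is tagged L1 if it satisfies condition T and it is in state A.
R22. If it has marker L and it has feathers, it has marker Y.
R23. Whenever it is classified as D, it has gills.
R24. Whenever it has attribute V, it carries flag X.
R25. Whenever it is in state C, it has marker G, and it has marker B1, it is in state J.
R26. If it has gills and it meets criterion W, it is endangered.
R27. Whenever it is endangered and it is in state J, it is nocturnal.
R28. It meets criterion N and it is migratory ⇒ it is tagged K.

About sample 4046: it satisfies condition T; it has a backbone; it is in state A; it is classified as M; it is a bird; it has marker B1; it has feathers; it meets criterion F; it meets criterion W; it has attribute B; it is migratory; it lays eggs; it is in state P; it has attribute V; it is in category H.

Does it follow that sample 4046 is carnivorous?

Forward chaining from the given facts derives: meets criterion N, is classified as D, has marker G, is in state C, is tagged L1, has gills, carries flag X, is in state J, is endangered, is nocturnal, is tagged K, is classified as Z, is a predator, satisfies condition Q, is warm-blooded, is venomous.
Rules concluding "it is carnivorous": R10 needs "it has marker Y"; R12 needs "it satisfies condition C1" — none of these are established.

No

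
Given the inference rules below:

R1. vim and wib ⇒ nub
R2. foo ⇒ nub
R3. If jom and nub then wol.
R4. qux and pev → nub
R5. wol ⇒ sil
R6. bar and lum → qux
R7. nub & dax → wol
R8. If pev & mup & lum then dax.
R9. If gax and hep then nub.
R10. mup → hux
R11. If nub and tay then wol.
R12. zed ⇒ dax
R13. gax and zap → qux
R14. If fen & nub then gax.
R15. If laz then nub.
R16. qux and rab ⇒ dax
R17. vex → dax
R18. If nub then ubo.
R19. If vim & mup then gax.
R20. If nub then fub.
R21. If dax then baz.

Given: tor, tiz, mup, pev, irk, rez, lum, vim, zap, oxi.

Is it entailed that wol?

dax  (by R8: pev, mup, lum)
gax  (by R19: vim, mup)
qux  (by R13: gax, zap)
nub  (by R4: qux, pev)
wol  (by R7: nub, dax)

Yes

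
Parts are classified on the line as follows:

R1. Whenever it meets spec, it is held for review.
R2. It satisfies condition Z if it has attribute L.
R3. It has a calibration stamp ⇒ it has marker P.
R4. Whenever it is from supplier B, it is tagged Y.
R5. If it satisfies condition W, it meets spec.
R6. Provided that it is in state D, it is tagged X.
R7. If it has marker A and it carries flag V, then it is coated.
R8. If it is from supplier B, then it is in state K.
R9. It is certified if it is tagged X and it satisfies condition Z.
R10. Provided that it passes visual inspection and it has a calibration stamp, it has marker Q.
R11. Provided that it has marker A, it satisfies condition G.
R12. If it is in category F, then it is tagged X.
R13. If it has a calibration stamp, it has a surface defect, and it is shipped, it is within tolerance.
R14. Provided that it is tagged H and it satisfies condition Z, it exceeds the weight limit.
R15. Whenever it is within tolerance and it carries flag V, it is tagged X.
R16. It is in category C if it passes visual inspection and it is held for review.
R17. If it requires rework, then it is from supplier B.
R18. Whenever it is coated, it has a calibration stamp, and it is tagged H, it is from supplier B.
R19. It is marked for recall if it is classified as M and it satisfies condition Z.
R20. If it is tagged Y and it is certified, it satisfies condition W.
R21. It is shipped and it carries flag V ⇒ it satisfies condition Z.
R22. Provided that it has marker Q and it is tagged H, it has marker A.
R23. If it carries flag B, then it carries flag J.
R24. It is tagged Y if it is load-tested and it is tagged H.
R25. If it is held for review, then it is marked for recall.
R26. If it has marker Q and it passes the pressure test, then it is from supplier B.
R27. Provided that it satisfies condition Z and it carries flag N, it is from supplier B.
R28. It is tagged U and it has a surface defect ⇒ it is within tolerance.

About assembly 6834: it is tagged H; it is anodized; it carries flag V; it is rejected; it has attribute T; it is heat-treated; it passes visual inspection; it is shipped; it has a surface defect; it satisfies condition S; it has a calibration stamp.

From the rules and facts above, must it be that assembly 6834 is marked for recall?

Yes

By R10 (it passes visual inspection, it has a calibration stamp): it has marker Q.
By R13 (it has a calibration stamp, it has a surface defect, it is shipped): it is within tolerance.
By R15 (it is within tolerance, it carries flag V): it is tagged X.
By R21 (it is shipped, it carries flag V): it satisfies condition Z.
By R22 (it has marker Q, it is tagged H): it has marker A.
By R7 (it has marker A, it carries flag V): it is coated.
By R9 (it is tagged X, it satisfies condition Z): it is certified.
By R18 (it is coated, it has a calibration stamp, it is tagged H): it is from supplier B.
By R4 (it is from supplier B): it is tagged Y.
By R20 (it is tagged Y, it is certified): it satisfies condition W.
By R5 (it satisfies condition W): it meets spec.
By R1 (it meets spec): it is held for review.
By R25 (it is held for review): it is marked for recall.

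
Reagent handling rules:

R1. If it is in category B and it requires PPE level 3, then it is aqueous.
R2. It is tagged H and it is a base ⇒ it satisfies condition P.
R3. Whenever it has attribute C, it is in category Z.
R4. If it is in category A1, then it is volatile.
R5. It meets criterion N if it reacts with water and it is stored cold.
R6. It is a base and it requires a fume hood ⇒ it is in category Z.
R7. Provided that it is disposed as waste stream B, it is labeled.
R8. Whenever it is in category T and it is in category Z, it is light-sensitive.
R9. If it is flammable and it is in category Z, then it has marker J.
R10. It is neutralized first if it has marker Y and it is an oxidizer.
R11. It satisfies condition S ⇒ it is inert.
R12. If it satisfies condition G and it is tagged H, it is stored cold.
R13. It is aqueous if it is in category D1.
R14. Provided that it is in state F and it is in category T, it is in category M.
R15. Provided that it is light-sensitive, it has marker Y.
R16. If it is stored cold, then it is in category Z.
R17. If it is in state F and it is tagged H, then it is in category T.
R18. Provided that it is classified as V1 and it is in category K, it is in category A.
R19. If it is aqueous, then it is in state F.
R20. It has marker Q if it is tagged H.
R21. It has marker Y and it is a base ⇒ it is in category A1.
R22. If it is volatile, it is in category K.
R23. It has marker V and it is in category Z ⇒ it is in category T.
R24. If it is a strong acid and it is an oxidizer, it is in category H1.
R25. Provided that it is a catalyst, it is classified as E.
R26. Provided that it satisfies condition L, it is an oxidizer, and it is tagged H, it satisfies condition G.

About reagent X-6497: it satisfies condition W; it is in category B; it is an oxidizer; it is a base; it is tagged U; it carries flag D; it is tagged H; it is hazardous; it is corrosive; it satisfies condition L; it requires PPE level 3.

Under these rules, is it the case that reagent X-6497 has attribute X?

Forward chaining from the given facts derives: is aqueous, satisfies condition P, is in state F, has marker Q, satisfies condition G, is stored cold, is in category Z, is in category T, is light-sensitive, is in category M, has marker Y, is in category A1, is volatile, is neutralized first, is in category K.
No rule has "it has attribute X" as its conclusion, and it is not among the given facts.

No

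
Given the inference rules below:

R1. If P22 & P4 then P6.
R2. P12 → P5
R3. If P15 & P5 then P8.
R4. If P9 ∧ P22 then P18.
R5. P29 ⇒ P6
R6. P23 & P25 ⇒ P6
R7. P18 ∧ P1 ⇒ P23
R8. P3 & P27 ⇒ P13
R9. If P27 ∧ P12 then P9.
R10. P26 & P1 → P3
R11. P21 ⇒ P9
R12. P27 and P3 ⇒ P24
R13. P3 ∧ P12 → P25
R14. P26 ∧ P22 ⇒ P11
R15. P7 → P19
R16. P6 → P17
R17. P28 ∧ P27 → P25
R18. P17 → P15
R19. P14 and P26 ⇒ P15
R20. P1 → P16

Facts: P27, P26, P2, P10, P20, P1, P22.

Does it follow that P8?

Forward chaining from the given facts derives: P3, P24, P11, P16, P13.
The only rule concluding P8 is R3, which needs P15; that is never established.

No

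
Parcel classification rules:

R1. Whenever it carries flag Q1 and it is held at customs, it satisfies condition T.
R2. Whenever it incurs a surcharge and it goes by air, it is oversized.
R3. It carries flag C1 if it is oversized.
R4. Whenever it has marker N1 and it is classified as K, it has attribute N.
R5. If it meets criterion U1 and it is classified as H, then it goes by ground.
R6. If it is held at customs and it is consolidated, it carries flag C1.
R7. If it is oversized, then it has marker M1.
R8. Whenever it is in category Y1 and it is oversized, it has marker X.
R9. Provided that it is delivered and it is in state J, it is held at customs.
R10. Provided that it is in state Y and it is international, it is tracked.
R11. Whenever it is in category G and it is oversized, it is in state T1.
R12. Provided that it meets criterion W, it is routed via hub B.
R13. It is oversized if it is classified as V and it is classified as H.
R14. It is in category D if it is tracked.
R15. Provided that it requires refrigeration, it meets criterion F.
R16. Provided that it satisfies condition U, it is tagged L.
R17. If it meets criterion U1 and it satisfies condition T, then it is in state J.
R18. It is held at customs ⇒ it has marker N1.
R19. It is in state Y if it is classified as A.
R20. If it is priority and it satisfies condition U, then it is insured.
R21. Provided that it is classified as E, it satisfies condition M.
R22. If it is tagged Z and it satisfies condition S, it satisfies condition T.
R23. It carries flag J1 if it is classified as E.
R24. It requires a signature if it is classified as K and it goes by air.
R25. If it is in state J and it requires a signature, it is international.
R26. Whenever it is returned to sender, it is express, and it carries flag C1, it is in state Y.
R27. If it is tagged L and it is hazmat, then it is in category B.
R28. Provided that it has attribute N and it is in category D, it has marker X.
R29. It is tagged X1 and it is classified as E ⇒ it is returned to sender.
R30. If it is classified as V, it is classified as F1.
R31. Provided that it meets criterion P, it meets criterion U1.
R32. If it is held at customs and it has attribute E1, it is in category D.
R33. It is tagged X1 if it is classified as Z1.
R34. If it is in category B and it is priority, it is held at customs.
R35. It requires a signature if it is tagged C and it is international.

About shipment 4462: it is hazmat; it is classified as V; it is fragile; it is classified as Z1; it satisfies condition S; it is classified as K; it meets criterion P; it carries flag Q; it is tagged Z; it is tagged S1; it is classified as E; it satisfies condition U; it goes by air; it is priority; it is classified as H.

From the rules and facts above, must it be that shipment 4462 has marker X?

Forward chaining from the given facts derives: is oversized, is tagged L, is insured, satisfies condition M, satisfies condition T, carries flag J1, requires a signature, is in category B, is classified as F1, meets criterion U1, is tagged X1, is held at customs, carries flag C1, goes by ground, has marker M1, is in state J, has marker N1, is international, is returned to sender, has attribute N.
Rules concluding "it has marker X": R8 needs "it is in category Y1"; R28 needs "it is in category D" — none of these are established.

No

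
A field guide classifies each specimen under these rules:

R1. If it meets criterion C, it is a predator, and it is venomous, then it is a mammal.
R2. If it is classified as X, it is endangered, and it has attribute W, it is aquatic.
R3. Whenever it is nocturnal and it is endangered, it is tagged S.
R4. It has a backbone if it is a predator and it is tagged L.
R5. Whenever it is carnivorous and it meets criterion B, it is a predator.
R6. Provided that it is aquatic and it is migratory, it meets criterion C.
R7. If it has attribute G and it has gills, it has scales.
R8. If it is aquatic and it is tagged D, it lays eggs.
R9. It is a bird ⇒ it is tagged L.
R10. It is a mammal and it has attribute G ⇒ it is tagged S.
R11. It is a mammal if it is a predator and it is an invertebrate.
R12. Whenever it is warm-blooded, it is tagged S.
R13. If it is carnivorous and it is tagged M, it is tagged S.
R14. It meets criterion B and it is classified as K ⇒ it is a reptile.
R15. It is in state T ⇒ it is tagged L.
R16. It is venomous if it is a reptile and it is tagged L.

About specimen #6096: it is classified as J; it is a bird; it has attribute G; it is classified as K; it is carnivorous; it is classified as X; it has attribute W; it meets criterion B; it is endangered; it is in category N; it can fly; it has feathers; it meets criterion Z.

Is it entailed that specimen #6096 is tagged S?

No

Forward chaining from the given facts derives: is aquatic, is a predator, is tagged L, is a reptile, is venomous, has a backbone.
Rules concluding "it is tagged S": R3 needs "it is nocturnal"; R10 needs "it is a mammal"; R12 needs "it is warm-blooded"; R13 needs "it is tagged M" — none of these are established.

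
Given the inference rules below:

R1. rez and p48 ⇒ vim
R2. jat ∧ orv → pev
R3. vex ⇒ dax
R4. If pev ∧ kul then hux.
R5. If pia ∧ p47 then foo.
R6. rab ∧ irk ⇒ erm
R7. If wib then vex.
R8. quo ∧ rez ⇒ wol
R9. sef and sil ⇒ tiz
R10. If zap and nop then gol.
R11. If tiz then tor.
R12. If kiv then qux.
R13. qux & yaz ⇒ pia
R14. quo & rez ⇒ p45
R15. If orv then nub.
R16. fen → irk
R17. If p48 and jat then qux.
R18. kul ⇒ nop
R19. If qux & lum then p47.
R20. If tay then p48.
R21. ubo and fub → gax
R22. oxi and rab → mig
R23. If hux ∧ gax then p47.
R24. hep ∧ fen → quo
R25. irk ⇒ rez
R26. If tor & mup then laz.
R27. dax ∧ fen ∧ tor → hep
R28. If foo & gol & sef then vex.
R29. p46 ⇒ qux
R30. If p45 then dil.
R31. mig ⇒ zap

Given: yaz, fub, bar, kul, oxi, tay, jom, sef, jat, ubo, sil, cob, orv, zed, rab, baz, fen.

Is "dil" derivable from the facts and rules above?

pev  (by R2: jat, orv)
hux  (by R4: pev, kul)
tiz  (by R9: sef, sil)
tor  (by R11: tiz)
irk  (by R16: fen)
nop  (by R18: kul)
p48  (by R20: tay)
gax  (by R21: ubo, fub)
mig  (by R22: oxi, rab)
p47  (by R23: hux, gax)
rez  (by R25: irk)
zap  (by R31: mig)
gol  (by R10: zap, nop)
qux  (by R17: p48, jat)
pia  (by R13: qux, yaz)
foo  (by R5: pia, p47)
vex  (by R28: foo, gol, sef)
dax  (by R3: vex)
hep  (by R27: dax, fen, tor)
quo  (by R24: hep, fen)
p45  (by R14: quo, rez)
dil  (by R30: p45)

Yes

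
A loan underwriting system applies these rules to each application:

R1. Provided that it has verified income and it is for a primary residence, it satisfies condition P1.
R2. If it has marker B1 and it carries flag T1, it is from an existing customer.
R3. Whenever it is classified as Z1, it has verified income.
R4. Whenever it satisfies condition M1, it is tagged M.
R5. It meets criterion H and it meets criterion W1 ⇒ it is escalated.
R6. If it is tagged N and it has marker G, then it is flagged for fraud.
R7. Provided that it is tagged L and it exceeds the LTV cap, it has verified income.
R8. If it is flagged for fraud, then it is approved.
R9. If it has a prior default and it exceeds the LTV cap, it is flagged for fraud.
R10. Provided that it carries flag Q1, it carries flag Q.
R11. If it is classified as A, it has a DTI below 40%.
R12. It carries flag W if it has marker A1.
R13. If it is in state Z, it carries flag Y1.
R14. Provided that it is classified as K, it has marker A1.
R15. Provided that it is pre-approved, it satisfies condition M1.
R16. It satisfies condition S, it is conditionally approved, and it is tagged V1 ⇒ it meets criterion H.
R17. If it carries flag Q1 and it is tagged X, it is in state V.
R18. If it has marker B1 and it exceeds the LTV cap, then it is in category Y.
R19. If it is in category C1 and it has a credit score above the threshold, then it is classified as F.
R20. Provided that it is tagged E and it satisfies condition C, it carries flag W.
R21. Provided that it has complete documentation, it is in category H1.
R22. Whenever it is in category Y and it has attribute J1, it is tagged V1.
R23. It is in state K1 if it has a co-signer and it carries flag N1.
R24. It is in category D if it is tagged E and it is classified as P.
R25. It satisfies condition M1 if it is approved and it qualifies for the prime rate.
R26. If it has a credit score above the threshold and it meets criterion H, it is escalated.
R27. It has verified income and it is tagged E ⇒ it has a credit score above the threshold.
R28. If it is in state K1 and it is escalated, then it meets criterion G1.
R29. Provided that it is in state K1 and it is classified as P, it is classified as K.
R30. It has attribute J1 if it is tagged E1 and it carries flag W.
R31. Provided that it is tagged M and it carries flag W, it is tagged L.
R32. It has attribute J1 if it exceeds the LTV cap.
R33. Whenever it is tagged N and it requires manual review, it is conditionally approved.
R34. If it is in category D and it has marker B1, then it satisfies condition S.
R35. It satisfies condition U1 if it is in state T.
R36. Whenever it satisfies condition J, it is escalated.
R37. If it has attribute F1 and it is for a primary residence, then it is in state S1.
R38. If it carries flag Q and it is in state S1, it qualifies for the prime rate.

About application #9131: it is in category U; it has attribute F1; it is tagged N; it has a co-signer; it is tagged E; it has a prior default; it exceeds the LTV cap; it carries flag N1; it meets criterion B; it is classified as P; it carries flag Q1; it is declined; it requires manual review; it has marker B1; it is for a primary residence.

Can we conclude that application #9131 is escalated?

Yes

By R9 (it has a prior default, it exceeds the LTV cap): it is flagged for fraud.
By R10 (it carries flag Q1): it carries flag Q.
By R18 (it has marker B1, it exceeds the LTV cap): it is in category Y.
By R23 (it has a co-signer, it carries flag N1): it is in state K1.
By R24 (it is tagged E, it is classified as P): it is in category D.
By R29 (it is in state K1, it is classified as P): it is classified as K.
By R32 (it exceeds the LTV cap): it has attribute J1.
By R33 (it is tagged N, it requires manual review): it is conditionally approved.
By R34 (it is in category D, it has marker B1): it satisfies condition S.
By R37 (it has attribute F1, it is for a primary residence): it is in state S1.
By R38 (it carries flag Q, it is in state S1): it qualifies for the prime rate.
By R8 (it is flagged for fraud): it is approved.
By R14 (it is classified as K): it has marker A1.
By R22 (it is in category Y, it has attribute J1): it is tagged V1.
By R25 (it is approved, it qualifies for the prime rate): it satisfies condition M1.
By R4 (it satisfies condition M1): it is tagged M.
By R12 (it has marker A1): it carries flag W.
By R16 (it satisfies condition S, it is conditionally approved, it is tagged V1): it meets criterion H.
By R31 (it is tagged M, it carries flag W): it is tagged L.
By R7 (it is tagged L, it exceeds the LTV cap): it has verified income.
By R27 (it has verified income, it is tagged E): it has a credit score above the threshold.
By R26 (it has a credit score above the threshold, it meets criterion H): it is escalated.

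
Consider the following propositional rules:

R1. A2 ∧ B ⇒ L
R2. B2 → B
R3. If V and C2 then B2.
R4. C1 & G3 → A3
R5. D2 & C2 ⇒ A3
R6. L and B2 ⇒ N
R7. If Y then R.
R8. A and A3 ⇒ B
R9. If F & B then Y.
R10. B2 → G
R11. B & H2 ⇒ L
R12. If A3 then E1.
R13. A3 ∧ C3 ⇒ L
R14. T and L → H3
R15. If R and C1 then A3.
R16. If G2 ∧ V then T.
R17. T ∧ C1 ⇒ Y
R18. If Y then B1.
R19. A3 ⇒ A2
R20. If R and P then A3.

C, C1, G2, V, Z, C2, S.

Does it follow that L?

B2  (by R3: V, C2)
T  (by R16: G2, V)
Y  (by R17: T, C1)
B  (by R2: B2)
R  (by R7: Y)
A3  (by R15: R, C1)
A2  (by R19: A3)
L  (by R1: A2, B)

Yes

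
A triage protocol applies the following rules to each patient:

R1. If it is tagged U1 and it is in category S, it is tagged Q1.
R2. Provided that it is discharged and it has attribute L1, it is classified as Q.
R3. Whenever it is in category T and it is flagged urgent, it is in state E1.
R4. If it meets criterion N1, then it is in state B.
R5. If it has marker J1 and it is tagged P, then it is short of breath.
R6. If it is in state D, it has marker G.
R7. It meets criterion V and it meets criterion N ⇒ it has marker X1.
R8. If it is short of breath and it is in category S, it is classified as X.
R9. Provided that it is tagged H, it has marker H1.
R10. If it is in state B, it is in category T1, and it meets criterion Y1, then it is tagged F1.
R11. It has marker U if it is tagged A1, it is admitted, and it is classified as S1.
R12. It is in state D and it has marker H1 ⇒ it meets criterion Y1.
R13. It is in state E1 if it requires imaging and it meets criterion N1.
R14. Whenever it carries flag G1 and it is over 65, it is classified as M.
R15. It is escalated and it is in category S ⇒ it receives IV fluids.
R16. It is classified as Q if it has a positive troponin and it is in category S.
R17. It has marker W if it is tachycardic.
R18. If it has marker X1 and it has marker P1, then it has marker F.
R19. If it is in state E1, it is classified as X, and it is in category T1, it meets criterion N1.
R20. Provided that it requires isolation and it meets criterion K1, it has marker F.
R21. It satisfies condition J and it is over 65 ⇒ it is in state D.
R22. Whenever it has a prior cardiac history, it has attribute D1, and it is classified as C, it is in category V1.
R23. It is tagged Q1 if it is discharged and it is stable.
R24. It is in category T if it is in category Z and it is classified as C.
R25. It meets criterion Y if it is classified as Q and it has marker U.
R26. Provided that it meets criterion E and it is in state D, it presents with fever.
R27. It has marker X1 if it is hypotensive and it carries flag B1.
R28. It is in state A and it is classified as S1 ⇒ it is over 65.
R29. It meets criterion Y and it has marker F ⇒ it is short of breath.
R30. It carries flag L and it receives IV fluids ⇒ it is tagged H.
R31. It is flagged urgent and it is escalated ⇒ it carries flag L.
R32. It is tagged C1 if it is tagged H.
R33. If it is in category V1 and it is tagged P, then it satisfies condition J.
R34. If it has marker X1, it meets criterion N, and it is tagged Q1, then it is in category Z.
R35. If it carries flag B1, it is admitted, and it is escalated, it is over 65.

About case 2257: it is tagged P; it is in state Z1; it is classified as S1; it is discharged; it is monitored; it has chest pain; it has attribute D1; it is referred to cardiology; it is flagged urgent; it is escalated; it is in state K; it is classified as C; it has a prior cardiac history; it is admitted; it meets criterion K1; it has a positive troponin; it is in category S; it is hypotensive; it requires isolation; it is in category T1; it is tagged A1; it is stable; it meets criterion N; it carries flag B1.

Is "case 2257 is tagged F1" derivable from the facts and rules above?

By R11 (it is tagged A1, it is admitted, it is classified as S1): it has marker U.
By R15 (it is escalated, it is in category S): it receives IV fluids.
By R16 (it has a positive troponin, it is in category S): it is classified as Q.
By R20 (it requires isolation, it meets criterion K1): it has marker F.
By R22 (it has a prior cardiac history, it has attribute D1, it is classified as C): it is in category V1.
By R23 (it is discharged, it is stable): it is tagged Q1.
By R25 (it is classified as Q, it has marker U): it meets criterion Y.
By R27 (it is hypotensive, it carries flag B1): it has marker X1.
By R29 (it meets criterion Y, it has marker F): it is short of breath.
By R31 (it is flagged urgent, it is escalated): it carries flag L.
By R33 (it is in category V1, it is tagged P): it satisfies condition J.
By R34 (it has marker X1, it meets criterion N, it is tagged Q1): it is in category Z.
By R35 (it carries flag B1, it is admitted, it is escalated): it is over 65.
By R8 (it is short of breath, it is in category S): it is classified as X.
By R21 (it satisfies condition J, it is over 65): it is in state D.
By R24 (it is in category Z, it is classified as C): it is in category T.
By R30 (it carries flag L, it receives IV fluids): it is tagged H.
By R3 (it is in category T, it is flagged urgent): it is in state E1.
By R9 (it is tagged H): it has marker H1.
By R12 (it is in state D, it has marker H1): it meets criterion Y1.
By R19 (it is in state E1, it is classified as X, it is in category T1): it meets criterion N1.
By R4 (it meets criterion N1): it is in state B.
By R10 (it is in state B, it is in category T1, it meets criterion Y1): it is tagged F1.

Yes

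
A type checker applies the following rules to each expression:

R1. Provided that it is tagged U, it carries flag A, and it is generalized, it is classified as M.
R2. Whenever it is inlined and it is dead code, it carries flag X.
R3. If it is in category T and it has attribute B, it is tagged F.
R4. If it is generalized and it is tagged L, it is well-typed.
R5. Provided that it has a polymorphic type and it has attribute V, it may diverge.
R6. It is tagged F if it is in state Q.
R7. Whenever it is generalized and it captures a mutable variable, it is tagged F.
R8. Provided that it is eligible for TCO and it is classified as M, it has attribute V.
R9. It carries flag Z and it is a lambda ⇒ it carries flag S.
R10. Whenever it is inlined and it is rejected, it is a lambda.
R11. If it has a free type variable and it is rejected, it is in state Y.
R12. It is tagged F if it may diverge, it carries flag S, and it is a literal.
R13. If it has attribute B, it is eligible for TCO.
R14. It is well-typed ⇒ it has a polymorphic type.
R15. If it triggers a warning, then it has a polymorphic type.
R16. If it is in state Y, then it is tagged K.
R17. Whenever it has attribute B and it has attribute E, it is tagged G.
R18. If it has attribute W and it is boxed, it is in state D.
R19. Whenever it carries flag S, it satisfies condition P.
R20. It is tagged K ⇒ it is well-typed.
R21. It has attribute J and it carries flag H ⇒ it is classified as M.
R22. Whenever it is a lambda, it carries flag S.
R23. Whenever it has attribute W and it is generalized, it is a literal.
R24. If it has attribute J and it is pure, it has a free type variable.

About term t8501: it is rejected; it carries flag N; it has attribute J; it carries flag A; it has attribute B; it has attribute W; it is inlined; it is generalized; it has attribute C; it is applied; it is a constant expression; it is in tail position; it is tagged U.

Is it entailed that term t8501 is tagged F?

Forward chaining from the given facts derives: is classified as M, is a lambda, is eligible for TCO, carries flag S, is a literal, has attribute V, satisfies condition P.
Rules concluding "it is tagged F": R3 needs "it is in category T"; R6 needs "it is in state Q"; R7 needs "it captures a mutable variable"; R12 needs "it may diverge" — none of these are established.

No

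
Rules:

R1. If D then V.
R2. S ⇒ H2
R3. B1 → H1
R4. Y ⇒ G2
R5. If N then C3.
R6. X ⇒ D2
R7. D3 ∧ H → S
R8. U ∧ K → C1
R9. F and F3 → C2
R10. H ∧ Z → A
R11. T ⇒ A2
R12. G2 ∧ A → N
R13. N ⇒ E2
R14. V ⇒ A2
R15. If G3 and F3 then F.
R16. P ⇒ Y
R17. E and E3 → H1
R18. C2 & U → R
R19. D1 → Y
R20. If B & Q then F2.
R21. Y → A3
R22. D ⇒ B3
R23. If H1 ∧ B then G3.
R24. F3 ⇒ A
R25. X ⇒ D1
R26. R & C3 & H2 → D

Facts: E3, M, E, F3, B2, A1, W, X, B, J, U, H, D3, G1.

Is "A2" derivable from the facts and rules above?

S  (by R7: D3, H)
H1  (by R17: E, E3)
G3  (by R23: H1, B)
A  (by R24: F3)
D1  (by R25: X)
H2  (by R2: S)
F  (by R15: G3, F3)
Y  (by R19: D1)
G2  (by R4: Y)
C2  (by R9: F, F3)
N  (by R12: G2, A)
R  (by R18: C2, U)
C3  (by R5: N)
D  (by R26: R, C3, H2)
V  (by R1: D)
A2  (by R14: V)

Yes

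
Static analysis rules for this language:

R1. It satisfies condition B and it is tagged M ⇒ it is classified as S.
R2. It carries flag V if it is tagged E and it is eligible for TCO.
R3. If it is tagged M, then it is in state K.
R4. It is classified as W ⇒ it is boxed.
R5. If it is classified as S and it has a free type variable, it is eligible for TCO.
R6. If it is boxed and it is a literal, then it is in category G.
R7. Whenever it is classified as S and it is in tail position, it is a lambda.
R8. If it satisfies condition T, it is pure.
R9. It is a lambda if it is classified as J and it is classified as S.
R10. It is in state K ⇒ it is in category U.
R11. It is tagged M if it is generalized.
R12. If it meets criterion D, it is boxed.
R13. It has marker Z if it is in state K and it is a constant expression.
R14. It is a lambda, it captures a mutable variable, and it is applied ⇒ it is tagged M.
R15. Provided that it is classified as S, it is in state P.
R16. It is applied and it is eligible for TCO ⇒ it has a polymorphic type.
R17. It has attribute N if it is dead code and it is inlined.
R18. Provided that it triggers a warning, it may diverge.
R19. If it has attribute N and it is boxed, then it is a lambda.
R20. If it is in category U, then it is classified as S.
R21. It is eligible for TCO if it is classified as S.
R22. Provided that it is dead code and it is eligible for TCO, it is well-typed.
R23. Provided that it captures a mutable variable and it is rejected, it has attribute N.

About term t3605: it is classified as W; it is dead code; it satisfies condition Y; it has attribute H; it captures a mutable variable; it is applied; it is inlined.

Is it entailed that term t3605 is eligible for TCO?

Yes

By R4 (it is classified as W): it is boxed.
By R17 (it is dead code, it is inlined): it has attribute N.
By R19 (it has attribute N, it is boxed): it is a lambda.
By R14 (it is a lambda, it captures a mutable variable, it is applied): it is tagged M.
By R3 (it is tagged M): it is in state K.
By R10 (it is in state K): it is in category U.
By R20 (it is in category U): it is classified as S.
By R21 (it is classified as S): it is eligible for TCO.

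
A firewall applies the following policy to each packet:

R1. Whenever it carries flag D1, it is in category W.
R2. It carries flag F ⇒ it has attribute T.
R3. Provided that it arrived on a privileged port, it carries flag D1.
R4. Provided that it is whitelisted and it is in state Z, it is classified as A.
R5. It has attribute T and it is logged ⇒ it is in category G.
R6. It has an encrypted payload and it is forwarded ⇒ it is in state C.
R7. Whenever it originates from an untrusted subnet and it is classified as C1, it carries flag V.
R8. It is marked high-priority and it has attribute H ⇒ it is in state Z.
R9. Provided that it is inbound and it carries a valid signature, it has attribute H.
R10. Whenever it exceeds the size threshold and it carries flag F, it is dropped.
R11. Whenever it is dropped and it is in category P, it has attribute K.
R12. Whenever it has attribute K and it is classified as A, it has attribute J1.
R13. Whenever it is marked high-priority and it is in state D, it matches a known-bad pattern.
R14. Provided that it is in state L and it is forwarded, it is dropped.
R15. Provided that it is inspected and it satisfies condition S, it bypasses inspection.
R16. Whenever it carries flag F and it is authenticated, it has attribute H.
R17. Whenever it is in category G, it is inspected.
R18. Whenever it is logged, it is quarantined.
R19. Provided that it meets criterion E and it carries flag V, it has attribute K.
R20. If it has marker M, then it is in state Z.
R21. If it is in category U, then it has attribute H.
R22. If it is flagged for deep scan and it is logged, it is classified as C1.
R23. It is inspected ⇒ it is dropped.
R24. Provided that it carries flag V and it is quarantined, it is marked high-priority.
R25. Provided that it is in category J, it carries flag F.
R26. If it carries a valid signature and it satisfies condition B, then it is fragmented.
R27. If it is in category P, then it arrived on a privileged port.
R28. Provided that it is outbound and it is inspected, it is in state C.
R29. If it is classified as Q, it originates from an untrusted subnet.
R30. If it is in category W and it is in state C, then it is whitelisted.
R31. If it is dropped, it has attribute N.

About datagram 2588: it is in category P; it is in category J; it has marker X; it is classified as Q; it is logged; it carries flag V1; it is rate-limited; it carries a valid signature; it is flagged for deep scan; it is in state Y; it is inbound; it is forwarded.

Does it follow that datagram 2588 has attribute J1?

Forward chaining from the given facts derives: has attribute H, is quarantined, is classified as C1, carries flag F, arrived on a privileged port, originates from an untrusted subnet, has attribute T, carries flag D1, is in category G, carries flag V, is inspected, is dropped, is marked high-priority, has attribute N, is in category W, is in state Z, has attribute K.
The only rule concluding "it has attribute J1" is R12, which needs "it is classified as A"; that is never established.

No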